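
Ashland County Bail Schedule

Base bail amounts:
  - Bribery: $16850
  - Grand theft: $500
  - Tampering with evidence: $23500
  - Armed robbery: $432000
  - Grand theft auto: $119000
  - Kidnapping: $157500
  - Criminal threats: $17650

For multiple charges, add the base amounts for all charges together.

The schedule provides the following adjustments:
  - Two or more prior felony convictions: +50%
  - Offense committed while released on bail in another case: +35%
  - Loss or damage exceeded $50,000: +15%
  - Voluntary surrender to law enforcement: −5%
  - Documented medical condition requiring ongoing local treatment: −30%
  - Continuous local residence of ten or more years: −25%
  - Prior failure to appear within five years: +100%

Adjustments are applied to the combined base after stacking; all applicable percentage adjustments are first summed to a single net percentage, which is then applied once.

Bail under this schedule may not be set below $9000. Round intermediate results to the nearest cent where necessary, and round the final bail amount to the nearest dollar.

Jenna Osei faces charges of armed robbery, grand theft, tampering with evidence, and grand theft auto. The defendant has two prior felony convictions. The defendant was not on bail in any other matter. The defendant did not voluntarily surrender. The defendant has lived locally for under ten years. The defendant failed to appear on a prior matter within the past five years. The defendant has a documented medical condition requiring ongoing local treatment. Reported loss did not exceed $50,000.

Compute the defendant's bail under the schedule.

Base amounts from the schedule: armed robbery $432000; grand theft $500; tampering with evidence $23500; grand theft auto $119000.
Stacking rule: sum of all bases. $432000 + $500 + $23500 + $119000 = $575000.
Net percentage adjustment: +50% −30% +100% = +120%. $575000 × 2.2 = $1265000.
$1265000 is at or above the $9000 minimum.

$1265000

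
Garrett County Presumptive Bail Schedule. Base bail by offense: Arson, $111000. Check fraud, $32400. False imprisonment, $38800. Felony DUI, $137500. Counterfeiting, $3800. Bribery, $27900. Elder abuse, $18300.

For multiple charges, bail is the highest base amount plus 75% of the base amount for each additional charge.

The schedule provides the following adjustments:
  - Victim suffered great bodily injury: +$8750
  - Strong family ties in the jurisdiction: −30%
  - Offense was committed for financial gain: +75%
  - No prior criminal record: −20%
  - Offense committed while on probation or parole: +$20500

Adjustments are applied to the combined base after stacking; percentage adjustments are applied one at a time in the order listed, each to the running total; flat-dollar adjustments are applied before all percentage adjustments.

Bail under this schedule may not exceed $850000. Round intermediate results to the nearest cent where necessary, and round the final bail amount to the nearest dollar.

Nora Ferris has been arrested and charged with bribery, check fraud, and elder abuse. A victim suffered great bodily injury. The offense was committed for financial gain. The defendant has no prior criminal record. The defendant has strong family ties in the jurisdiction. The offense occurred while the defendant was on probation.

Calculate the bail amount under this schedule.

Base amounts from the schedule: bribery $27900; check fraud $32400; elder abuse $18300.
Stacking rule: highest base plus 75% of each additional charge. Highest is check fraud at $32400. Additional: $27900 × 75% = $20925; $18300 × 75% = $13725. Combined base = $32400 + $34650 = $67050.
Victim suffered great bodily injury (+$8750 flat): $67050 + $8750 = $75800.
Offense committed while on probation or parole (+$20500 flat): $75800 + $20500 = $96300.
Strong family ties in the jurisdiction (−30%): $96300 × 0.7 = $67410.
Offense was committed for financial gain (+75%): $67410 × 1.75 = $117967.50.
No prior criminal record (−20%): $117967.50 × 0.8 = $94374.
$94374 is within the $850000 maximum.

$94374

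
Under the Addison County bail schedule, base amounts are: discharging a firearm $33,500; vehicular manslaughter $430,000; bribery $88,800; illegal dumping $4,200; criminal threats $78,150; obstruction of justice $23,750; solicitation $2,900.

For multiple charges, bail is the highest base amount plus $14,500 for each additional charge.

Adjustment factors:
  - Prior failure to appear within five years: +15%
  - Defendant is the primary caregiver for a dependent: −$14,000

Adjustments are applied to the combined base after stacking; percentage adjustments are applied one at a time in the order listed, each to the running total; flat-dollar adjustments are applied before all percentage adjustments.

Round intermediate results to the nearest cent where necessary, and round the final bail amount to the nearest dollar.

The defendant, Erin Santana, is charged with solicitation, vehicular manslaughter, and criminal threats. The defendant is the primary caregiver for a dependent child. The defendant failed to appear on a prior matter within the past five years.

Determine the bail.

$511,750

Base amounts from the schedule: solicitation $2,900; vehicular manslaughter $430,000; criminal threats $78,150.
Stacking rule: highest base plus $14,500 per additional charge. Highest is vehicular manslaughter at $430,000; 2 additional charges → +$29,000. Combined base = $459,000.
Defendant is the primary caregiver for a dependent (−$14,000 flat): $459,000 − $14,000 = $445,000.
Prior failure to appear within five years (+15%): $445,000 × 1.15 = $511,750.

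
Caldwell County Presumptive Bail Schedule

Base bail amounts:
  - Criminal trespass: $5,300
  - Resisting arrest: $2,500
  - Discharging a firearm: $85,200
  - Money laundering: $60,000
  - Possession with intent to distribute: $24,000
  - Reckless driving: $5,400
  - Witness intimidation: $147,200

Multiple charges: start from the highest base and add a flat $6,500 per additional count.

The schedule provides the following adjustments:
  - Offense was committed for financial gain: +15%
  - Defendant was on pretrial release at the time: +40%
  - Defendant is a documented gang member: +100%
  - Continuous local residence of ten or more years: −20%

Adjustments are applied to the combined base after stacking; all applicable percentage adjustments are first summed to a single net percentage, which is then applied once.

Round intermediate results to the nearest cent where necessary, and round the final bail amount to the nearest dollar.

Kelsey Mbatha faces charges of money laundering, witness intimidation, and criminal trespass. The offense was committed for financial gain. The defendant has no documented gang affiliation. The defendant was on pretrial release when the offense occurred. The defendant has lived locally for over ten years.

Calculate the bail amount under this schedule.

Base amounts from the schedule: money laundering $60,000; witness intimidation $147,200; criminal trespass $5,300.
Stacking rule: highest base plus $6,500 per additional charge. Highest is witness intimidation at $147,200; 2 additional charges → +$13,000. Combined base = $160,200.
Net percentage adjustment: +15% +40% −20% = +35%. $160,200 × 1.35 = $216,270.

$216,270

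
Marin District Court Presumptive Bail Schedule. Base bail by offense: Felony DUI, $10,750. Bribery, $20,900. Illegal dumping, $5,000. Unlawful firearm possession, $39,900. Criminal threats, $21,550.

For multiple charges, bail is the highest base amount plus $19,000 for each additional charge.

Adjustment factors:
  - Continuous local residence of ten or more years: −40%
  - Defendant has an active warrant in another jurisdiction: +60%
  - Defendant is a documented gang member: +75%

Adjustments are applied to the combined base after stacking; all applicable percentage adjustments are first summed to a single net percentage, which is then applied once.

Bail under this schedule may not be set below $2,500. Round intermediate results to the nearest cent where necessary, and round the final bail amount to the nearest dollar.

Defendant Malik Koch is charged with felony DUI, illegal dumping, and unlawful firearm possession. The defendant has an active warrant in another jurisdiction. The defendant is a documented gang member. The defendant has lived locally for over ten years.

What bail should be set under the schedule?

$151,905

Base amounts from the schedule: felony DUI $10,750; illegal dumping $5,000; unlawful firearm possession $39,900.
Stacking rule: highest base plus $19,000 per additional charge. Highest is unlawful firearm possession at $39,900; 2 additional charges → +$38,000. Combined base = $77,900.
Net percentage adjustment: −40% +60% +75% = +95%. $77,900 × 1.95 = $151,905.
$151,905 is at or above the $2,500 minimum.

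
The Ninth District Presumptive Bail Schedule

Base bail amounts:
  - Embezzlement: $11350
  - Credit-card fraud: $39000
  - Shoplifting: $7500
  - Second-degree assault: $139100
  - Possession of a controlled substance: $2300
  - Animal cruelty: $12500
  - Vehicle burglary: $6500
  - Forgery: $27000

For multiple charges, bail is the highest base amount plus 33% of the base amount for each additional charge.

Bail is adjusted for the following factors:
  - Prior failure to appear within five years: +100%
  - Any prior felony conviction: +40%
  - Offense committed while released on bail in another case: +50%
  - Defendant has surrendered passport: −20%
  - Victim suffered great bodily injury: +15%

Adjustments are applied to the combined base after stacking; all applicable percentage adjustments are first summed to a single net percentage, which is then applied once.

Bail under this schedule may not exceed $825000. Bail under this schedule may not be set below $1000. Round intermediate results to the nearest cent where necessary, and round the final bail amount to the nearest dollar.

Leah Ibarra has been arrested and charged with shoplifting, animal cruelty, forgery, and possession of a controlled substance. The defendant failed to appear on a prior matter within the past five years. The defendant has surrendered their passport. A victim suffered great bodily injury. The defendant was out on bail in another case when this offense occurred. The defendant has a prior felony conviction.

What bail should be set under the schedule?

Base amounts from the schedule: shoplifting $7500; animal cruelty $12500; forgery $27000; possession of a controlled substance $2300.
Stacking rule: highest base plus 33% of each additional charge. Highest is forgery at $27000. Additional: $7500 × 33% = $2475; $12500 × 33% = $4125; $2300 × 33% = $759. Combined base = $27000 + $7359 = $34359.
Net percentage adjustment: +100% +40% +50% −20% +15% = +185%. $34359 × 2.85 = $97923.15.
$97923.15 is within the $825000 maximum.
$97923.15 is at or above the $1000 minimum.
Rounded to the nearest dollar: $97923.

$97923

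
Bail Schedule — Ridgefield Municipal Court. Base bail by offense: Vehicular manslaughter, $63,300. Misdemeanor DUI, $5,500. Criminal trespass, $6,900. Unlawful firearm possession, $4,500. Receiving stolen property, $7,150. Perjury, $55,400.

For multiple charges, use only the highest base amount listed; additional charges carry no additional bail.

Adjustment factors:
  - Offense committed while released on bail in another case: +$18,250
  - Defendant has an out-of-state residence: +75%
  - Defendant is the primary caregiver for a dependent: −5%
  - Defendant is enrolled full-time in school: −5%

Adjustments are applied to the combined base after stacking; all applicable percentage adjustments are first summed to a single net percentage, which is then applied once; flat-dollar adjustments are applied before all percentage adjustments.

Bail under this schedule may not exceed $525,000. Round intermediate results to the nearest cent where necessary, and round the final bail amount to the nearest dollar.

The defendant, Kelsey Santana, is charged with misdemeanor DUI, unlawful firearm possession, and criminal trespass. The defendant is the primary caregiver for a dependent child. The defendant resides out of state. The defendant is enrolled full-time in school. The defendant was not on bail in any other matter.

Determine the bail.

$11,385

Base amounts from the schedule: misdemeanor DUI $5,500; unlawful firearm possession $4,500; criminal trespass $6,900.
Stacking rule: use the highest base only. Highest is criminal trespass at $6,900. Combined base = $6,900.
Net percentage adjustment: +75% −5% −5% = +65%. $6,900 × 1.65 = $11,385.
$11,385 is within the $525,000 maximum.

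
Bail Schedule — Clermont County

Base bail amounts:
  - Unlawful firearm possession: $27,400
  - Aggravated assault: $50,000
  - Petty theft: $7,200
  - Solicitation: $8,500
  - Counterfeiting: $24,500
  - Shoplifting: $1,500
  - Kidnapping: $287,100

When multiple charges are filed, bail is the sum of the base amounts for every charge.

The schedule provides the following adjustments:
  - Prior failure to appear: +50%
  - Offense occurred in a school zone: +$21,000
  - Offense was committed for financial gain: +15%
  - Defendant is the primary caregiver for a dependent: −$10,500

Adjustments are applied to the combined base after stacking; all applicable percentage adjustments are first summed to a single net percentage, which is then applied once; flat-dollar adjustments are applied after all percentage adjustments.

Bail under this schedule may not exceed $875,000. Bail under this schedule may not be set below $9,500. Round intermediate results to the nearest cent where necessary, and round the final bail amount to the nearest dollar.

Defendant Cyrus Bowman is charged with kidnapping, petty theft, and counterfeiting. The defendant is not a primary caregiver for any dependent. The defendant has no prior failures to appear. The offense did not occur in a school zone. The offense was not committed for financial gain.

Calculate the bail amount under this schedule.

$318,800

Base amounts from the schedule: kidnapping $287,100; petty theft $7,200; counterfeiting $24,500.
Stacking rule: sum of all bases. $287,100 + $7,200 + $24,500 = $318,800.
No adjustment factors apply to this defendant.
$318,800 is within the $875,000 maximum.
$318,800 is at or above the $9,500 minimum.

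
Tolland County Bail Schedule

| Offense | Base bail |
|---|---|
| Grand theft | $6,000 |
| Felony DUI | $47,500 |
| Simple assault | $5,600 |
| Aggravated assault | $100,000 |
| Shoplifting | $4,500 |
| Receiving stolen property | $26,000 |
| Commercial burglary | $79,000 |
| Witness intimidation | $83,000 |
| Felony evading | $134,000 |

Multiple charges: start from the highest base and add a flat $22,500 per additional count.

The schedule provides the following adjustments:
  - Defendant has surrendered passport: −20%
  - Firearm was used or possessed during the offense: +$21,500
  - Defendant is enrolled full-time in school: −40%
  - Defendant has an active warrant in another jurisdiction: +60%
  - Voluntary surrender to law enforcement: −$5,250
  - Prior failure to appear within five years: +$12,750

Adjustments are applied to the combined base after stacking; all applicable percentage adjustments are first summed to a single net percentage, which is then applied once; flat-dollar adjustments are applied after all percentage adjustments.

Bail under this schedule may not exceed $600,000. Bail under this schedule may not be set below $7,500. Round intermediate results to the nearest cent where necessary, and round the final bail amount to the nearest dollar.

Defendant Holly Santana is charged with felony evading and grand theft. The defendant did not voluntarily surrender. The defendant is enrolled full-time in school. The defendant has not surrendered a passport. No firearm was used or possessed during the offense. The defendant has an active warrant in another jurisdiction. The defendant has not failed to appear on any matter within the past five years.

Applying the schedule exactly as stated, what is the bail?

Base amounts from the schedule: felony evading $134,000; grand theft $6,000.
Stacking rule: highest base plus $22,500 per additional charge. Highest is felony evading at $134,000; 1 additional charge → +$22,500. Combined base = $156,500.
Net percentage adjustment: −40% +60% = +20%. $156,500 × 1.2 = $187,800.
$187,800 is within the $600,000 maximum.
$187,800 is at or above the $7,500 minimum.

$187,800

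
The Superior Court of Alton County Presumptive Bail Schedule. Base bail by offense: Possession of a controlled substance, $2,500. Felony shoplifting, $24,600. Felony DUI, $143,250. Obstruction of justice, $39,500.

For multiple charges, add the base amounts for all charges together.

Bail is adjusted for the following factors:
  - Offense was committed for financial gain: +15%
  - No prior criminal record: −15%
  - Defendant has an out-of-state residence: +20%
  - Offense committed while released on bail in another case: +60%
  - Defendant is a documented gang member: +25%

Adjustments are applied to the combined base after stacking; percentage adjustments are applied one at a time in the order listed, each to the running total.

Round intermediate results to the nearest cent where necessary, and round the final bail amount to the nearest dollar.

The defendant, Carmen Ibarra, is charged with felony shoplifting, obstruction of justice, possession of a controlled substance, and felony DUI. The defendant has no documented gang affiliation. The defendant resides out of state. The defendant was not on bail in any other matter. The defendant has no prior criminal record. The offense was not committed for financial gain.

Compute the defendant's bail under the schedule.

Base amounts from the schedule: felony shoplifting $24,600; obstruction of justice $39,500; possession of a controlled substance $2,500; felony DUI $143,250.
Stacking rule: sum of all bases. $24,600 + $39,500 + $2,500 + $143,250 = $209,850.
No prior criminal record (−15%): $209,850 × 0.85 = $178,372.50.
Defendant has an out-of-state residence (+20%): $178,372.50 × 1.2 = $214,047.

$214,047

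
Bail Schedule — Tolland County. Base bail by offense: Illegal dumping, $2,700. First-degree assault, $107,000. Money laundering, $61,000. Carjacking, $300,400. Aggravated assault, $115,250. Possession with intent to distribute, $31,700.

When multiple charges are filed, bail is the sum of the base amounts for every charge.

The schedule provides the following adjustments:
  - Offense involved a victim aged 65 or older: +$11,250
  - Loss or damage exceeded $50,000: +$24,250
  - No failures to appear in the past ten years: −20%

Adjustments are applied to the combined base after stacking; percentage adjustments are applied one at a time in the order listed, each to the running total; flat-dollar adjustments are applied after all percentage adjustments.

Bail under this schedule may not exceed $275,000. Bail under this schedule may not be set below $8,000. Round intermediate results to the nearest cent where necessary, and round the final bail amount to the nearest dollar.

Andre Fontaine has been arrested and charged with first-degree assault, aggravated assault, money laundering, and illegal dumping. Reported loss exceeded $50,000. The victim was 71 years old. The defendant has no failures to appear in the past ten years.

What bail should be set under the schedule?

$264,260

Base amounts from the schedule: first-degree assault $107,000; aggravated assault $115,250; money laundering $61,000; illegal dumping $2,700.
Stacking rule: sum of all bases. $107,000 + $115,250 + $61,000 + $2,700 = $285,950.
No failures to appear in the past ten years (−20%): $285,950 × 0.8 = $228,760.
Offense involved a victim aged 65 or older (+$11,250 flat): $228,760 + $11,250 = $240,010.
Loss or damage exceeded $50,000 (+$24,250 flat): $240,010 + $24,250 = $264,260.
$264,260 is within the $275,000 maximum.
$264,260 is at or above the $8,000 minimum.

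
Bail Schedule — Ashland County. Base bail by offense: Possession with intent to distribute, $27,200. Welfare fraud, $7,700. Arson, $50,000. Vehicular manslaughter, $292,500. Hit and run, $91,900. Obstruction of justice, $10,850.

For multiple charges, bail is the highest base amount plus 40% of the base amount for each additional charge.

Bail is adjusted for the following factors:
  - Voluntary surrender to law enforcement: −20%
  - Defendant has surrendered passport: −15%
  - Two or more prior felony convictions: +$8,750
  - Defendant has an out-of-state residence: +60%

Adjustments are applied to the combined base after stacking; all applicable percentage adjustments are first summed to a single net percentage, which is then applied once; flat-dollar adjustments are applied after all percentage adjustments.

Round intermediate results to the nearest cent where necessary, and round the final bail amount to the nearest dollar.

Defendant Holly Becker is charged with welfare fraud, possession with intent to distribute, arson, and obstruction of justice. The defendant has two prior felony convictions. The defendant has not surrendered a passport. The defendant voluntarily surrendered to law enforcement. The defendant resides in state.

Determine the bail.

Base amounts from the schedule: welfare fraud $7,700; possession with intent to distribute $27,200; arson $50,000; obstruction of justice $10,850.
Stacking rule: highest base plus 40% of each additional charge. Highest is arson at $50,000. Additional: $7,700 × 40% = $3,080; $27,200 × 40% = $10,880; $10,850 × 40% = $4,340. Combined base = $50,000 + $18,300 = $68,300.
Voluntary surrender to law enforcement (−20%): $68,300 × 0.8 = $54,640.
Two or more prior felony convictions (+$8,750 flat): $54,640 + $8,750 = $63,390.

$63,390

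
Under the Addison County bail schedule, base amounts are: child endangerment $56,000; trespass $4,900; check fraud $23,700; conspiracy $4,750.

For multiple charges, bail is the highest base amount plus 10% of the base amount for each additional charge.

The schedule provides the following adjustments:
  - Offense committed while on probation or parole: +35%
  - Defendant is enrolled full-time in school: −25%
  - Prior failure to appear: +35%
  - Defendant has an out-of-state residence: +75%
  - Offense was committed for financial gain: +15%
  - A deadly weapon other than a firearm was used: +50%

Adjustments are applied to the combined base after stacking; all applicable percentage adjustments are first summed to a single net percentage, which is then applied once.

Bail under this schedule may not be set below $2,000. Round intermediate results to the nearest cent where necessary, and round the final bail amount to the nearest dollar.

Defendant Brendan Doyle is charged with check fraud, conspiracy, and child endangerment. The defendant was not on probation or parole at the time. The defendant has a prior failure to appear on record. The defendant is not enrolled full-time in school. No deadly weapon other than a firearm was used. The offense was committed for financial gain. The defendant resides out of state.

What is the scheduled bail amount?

Base amounts from the schedule: check fraud $23,700; conspiracy $4,750; child endangerment $56,000.
Stacking rule: highest base plus 10% of each additional charge. Highest is child endangerment at $56,000. Additional: $23,700 × 10% = $2,370; $4,750 × 10% = $475. Combined base = $56,000 + $2,845 = $58,845.
Net percentage adjustment: +35% +75% +15% = +125%. $58,845 × 2.25 = $132,401.25.
$132,401.25 is at or above the $2,000 minimum.
Rounded to the nearest dollar: $132,401.

$132,401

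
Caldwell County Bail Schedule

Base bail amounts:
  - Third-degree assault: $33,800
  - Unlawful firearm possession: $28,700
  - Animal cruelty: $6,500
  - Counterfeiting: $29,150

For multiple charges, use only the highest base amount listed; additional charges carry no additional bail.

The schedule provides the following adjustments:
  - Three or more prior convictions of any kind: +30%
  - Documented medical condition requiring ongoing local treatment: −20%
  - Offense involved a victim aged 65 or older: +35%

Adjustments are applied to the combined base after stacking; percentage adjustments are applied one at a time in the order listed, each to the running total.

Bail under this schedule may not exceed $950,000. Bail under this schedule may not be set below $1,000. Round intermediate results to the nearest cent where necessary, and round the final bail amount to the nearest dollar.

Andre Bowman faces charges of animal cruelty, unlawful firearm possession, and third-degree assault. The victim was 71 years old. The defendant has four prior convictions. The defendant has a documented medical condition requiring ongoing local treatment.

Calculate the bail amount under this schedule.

Base amounts from the schedule: animal cruelty $6,500; unlawful firearm possession $28,700; third-degree assault $33,800.
Stacking rule: use the highest base only. Highest is third-degree assault at $33,800. Combined base = $33,800.
Three or more prior convictions of any kind (+30%): $33,800 × 1.3 = $43,940.
Documented medical condition requiring ongoing local treatment (−20%): $43,940 × 0.8 = $35,152.
Offense involved a victim aged 65 or older (+35%): $35,152 × 1.35 = $47,455.20.
$47,455.20 is within the $950,000 maximum.
$47,455.20 is at or above the $1,000 minimum.
Rounded to the nearest dollar: $47,455.

$47,455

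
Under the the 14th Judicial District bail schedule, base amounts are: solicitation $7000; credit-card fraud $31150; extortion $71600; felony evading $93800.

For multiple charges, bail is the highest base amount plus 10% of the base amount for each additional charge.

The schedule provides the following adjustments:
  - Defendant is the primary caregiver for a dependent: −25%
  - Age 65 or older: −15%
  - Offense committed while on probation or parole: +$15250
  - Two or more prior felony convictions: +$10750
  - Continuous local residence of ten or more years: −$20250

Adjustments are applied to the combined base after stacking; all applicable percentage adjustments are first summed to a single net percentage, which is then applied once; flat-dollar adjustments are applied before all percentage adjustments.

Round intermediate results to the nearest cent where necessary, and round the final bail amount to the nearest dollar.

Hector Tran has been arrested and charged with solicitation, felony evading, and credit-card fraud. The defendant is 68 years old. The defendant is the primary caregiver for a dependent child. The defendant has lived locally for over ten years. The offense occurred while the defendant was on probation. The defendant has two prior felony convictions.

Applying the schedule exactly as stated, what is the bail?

Base amounts from the schedule: solicitation $7000; felony evading $93800; credit-card fraud $31150.
Stacking rule: highest base plus 10% of each additional charge. Highest is felony evading at $93800. Additional: $7000 × 10% = $700; $31150 × 10% = $3115. Combined base = $93800 + $3815 = $97615.
Offense committed while on probation or parole (+$15250 flat): $97615 + $15250 = $112865.
Two or more prior felony convictions (+$10750 flat): $112865 + $10750 = $123615.
Continuous local residence of ten or more years (−$20250 flat): $123615 − $20250 = $103365.
Net percentage adjustment: −25% −15% = −40%. $103365 × 0.6 = $62019.

$62019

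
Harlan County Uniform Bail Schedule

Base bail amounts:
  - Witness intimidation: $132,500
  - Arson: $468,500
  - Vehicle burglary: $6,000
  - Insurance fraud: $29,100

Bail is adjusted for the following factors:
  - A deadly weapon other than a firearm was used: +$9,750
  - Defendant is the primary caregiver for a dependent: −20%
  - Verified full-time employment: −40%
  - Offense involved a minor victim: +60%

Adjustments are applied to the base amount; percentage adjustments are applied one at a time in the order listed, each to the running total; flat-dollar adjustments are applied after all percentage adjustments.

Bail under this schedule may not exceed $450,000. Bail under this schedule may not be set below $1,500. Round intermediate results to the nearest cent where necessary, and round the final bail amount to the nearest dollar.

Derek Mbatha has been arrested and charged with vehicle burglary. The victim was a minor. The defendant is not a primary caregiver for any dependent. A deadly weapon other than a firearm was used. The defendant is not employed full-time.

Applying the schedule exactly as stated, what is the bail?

$19,350

Base amounts from the schedule: vehicle burglary $6,000.
Single charge. Combined base = $6,000.
Offense involved a minor victim (+60%): $6,000 × 1.6 = $9,600.
A deadly weapon other than a firearm was used (+$9,750 flat): $9,600 + $9,750 = $19,350.
$19,350 is within the $450,000 maximum.
$19,350 is at or above the $1,500 minimum.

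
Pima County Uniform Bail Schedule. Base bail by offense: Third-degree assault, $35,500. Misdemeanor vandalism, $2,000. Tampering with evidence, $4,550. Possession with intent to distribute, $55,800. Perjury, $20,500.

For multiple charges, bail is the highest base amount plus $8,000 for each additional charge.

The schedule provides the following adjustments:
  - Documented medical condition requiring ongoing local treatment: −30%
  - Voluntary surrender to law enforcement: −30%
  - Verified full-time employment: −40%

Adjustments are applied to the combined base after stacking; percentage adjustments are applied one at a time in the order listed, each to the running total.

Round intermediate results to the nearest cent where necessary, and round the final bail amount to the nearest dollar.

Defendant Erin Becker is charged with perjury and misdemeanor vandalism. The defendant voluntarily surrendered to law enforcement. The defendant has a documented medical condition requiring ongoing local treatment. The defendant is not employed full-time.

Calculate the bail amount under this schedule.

Base amounts from the schedule: perjury $20,500; misdemeanor vandalism $2,000.
Stacking rule: highest base plus $8,000 per additional charge. Highest is perjury at $20,500; 1 additional charge → +$8,000. Combined base = $28,500.
Documented medical condition requiring ongoing local treatment (−30%): $28,500 × 0.7 = $19,950.
Voluntary surrender to law enforcement (−30%): $19,950 × 0.7 = $13,965.

$13,965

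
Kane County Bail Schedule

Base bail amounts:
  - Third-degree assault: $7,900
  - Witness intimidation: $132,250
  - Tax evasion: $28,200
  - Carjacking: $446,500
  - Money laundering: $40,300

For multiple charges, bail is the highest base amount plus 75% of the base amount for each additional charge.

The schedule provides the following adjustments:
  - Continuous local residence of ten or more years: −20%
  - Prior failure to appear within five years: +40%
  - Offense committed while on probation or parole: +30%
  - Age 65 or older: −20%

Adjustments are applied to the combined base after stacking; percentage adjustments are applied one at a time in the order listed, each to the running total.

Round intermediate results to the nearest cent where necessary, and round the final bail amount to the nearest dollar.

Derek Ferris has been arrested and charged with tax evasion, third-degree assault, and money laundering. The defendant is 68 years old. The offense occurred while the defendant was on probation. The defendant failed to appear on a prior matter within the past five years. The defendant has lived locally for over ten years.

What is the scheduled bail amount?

Base amounts from the schedule: tax evasion $28,200; third-degree assault $7,900; money laundering $40,300.
Stacking rule: highest base plus 75% of each additional charge. Highest is money laundering at $40,300. Additional: $28,200 × 75% = $21,150; $7,900 × 75% = $5,925. Combined base = $40,300 + $27,075 = $67,375.
Continuous local residence of ten or more years (−20%): $67,375 × 0.8 = $53,900.
Prior failure to appear within five years (+40%): $53,900 × 1.4 = $75,460.
Offense committed while on probation or parole (+30%): $75,460 × 1.3 = $98,098.
Age 65 or older (−20%): $98,098 × 0.8 = $78,478.40.
Rounded to the nearest dollar: $78,478.

$78,478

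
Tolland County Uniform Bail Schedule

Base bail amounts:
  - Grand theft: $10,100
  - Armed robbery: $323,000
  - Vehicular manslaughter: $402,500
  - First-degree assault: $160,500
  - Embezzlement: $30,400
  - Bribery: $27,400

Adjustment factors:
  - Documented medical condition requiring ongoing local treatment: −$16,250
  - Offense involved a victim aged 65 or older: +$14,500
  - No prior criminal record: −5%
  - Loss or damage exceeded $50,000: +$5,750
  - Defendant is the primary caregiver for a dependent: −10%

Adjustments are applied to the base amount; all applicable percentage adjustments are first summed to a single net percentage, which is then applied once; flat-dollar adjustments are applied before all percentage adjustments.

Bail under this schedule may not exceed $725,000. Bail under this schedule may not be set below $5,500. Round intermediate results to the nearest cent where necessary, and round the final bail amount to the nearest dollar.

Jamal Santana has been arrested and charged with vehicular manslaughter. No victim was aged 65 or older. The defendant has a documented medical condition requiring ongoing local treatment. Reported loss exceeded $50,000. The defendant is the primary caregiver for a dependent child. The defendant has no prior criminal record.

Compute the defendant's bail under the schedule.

Base amounts from the schedule: vehicular manslaughter $402,500.
Single charge. Combined base = $402,500.
Documented medical condition requiring ongoing local treatment (−$16,250 flat): $402,500 − $16,250 = $386,250.
Loss or damage exceeded $50,000 (+$5,750 flat): $386,250 + $5,750 = $392,000.
Net percentage adjustment: −5% −10% = −15%. $392,000 × 0.85 = $333,200.
$333,200 is within the $725,000 maximum.
$333,200 is at or above the $5,500 minimum.

$333,200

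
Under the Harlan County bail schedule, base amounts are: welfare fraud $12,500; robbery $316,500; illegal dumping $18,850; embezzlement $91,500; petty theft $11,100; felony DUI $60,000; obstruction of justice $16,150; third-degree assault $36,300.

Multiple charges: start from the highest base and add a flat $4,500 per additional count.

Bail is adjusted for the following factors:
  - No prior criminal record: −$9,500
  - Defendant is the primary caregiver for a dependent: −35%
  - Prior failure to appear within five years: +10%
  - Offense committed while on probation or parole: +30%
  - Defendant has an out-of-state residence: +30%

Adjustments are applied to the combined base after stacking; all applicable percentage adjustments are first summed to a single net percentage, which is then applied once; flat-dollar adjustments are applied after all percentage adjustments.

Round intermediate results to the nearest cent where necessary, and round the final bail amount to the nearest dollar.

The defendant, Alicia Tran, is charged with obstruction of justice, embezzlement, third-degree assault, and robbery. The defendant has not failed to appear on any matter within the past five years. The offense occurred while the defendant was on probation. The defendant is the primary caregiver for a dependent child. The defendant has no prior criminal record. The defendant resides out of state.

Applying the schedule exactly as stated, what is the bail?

Base amounts from the schedule: obstruction of justice $16,150; embezzlement $91,500; third-degree assault $36,300; robbery $316,500.
Stacking rule: highest base plus $4,500 per additional charge. Highest is robbery at $316,500; 3 additional charges → +$13,500. Combined base = $330,000.
Net percentage adjustment: −35% +30% +30% = +25%. $330,000 × 1.25 = $412,500.
No prior criminal record (−$9,500 flat): $412,500 − $9,500 = $403,000.

$403,000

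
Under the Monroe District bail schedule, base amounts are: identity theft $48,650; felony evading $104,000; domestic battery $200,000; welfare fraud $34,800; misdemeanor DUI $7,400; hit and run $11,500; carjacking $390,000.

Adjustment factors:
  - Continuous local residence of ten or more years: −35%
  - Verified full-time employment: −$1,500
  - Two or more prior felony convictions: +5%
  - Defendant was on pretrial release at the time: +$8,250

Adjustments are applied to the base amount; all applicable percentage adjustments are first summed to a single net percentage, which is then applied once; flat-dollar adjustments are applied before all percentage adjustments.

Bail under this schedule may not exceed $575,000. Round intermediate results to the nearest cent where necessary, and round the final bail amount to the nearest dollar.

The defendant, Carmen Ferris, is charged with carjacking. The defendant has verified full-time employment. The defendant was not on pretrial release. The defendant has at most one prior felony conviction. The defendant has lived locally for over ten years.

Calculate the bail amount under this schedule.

Base amounts from the schedule: carjacking $390,000.
Single charge. Combined base = $390,000.
Verified full-time employment (−$1,500 flat): $390,000 − $1,500 = $388,500.
Continuous local residence of ten or more years (−35%): $388,500 × 0.65 = $252,525.
$252,525 is within the $575,000 maximum.

$252,525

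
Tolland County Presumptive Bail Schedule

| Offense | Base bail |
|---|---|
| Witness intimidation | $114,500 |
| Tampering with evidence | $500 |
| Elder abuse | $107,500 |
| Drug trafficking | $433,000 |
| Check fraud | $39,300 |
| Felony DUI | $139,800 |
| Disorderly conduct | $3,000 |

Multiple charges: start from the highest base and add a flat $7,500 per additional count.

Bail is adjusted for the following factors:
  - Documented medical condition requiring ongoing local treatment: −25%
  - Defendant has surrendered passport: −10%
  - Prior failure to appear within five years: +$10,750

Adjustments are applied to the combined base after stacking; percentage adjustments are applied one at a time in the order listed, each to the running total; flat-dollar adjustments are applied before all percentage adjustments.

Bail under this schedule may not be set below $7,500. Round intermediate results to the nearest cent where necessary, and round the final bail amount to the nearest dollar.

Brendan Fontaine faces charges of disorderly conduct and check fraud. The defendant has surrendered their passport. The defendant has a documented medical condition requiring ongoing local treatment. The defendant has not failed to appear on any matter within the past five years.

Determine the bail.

$31,590

Base amounts from the schedule: disorderly conduct $3,000; check fraud $39,300.
Stacking rule: highest base plus $7,500 per additional charge. Highest is check fraud at $39,300; 1 additional charge → +$7,500. Combined base = $46,800.
Documented medical condition requiring ongoing local treatment (−25%): $46,800 × 0.75 = $35,100.
Defendant has surrendered passport (−10%): $35,100 × 0.9 = $31,590.
$31,590 is at or above the $7,500 minimum.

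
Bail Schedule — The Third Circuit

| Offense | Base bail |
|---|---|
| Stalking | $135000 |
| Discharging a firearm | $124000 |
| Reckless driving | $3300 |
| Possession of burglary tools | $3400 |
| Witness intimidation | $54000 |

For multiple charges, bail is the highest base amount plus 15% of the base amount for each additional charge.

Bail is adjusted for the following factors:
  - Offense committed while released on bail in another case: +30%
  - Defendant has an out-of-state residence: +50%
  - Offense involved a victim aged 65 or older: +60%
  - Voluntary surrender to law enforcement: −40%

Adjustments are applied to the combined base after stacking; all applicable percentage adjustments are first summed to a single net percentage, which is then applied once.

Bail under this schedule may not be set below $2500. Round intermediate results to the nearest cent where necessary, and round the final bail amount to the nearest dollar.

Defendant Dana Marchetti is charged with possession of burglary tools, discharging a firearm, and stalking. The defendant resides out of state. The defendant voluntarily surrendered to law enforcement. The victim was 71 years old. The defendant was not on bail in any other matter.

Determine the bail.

$261987

Base amounts from the schedule: possession of burglary tools $3400; discharging a firearm $124000; stalking $135000.
Stacking rule: highest base plus 15% of each additional charge. Highest is stalking at $135000. Additional: $3400 × 15% = $510; $124000 × 15% = $18600. Combined base = $135000 + $19110 = $154110.
Net percentage adjustment: +50% +60% −40% = +70%. $154110 × 1.7 = $261987.
$261987 is at or above the $2500 minimum.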